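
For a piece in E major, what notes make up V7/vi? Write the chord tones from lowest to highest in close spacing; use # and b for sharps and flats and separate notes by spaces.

G# B# D# F#

V7/vi is a secondary dominant — the dominant seventh of vi. vi in E major is C#, so the applied chord's root is G#, a perfect fifth above.
Building a dominant seventh chord on G# gives G#-B#-D#-F#.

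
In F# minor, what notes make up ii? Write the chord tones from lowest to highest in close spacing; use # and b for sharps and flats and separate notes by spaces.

G# B D#

Scale degree 2 in F# minor is G#; here the chord built on it is altered to a minor triad. ii is the minor supertonic, borrowed from the parallel major (the Dorian ii).
So the chord is G#-B-D#.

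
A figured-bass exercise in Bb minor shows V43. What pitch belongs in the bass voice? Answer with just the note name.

C

V in Bb minor has root F; the chord is F-A-C-Eb.
The figure 43 means second inversion — the fifth is in the bass.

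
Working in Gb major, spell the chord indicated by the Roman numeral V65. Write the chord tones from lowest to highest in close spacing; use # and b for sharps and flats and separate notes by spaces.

F Ab Cb Db

In Gb major, the fifth degree is Db, and the diatonic chord built there is a dominant seventh chord.
That chord is spelled Db-F-Ab-Cb.
The figured bass 65 indicates first inversion, placing the third (F) in the bass: F-Ab-Cb-Db.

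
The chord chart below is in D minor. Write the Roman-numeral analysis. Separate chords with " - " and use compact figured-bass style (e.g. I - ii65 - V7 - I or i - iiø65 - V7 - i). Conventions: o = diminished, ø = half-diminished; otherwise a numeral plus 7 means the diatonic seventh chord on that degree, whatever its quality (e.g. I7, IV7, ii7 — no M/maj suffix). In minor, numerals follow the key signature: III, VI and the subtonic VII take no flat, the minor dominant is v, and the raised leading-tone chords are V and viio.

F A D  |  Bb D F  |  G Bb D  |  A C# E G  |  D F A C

i6 - VI - iv - V7 - i7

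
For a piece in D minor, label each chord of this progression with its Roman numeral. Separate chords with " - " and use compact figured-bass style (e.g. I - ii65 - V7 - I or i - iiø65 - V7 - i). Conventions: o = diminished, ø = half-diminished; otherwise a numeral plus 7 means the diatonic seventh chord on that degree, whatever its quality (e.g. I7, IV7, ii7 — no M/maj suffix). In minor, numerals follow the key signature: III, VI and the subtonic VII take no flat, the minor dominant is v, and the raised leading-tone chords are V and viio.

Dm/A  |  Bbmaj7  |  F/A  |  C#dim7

Dm/A has root D, degree 1 in D minor, so i64.
Bbmaj7 has root Bb, degree 6 in D minor, so VI7.
F/A: major triad on F = scale degree 3 → III6.
C#dim7 has root C#, degree 7 in D minor, so viio7.

i64 - VI7 - III6 - viio7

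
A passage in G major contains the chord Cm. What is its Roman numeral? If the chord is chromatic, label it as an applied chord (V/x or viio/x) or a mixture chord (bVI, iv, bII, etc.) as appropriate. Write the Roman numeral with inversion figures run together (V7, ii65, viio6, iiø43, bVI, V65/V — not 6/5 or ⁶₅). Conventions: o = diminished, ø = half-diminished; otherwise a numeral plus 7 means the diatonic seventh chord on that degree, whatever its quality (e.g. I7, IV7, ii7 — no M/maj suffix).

The pitches C-Eb-G form a minor triad rooted on C.
C is the fourth degree of G major. This is the minor subdominant, borrowed from the parallel minor.

iv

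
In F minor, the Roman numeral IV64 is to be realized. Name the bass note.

F

IV in F minor has root Bb; the chord is Bb-D-F.
The figure 64 means second inversion — the fifth is in the bass.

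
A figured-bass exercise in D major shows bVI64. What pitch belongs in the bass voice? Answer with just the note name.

bVI in D major has root Bb; the chord is Bb-D-F.
The figure 64 means second inversion — the fifth is in the bass.

F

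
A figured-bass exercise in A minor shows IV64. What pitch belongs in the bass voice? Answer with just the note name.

A

IV in A minor has root D; the chord is D-F#-A.
The figure 64 means second inversion — the fifth is in the bass.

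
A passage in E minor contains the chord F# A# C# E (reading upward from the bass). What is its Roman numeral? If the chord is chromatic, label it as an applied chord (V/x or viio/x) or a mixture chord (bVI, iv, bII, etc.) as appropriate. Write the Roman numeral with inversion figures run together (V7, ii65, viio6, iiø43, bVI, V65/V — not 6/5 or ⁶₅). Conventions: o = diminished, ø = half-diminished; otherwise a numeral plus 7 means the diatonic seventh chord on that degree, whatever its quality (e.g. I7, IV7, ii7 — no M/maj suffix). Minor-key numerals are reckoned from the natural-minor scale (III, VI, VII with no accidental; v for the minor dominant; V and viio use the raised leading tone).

V7/V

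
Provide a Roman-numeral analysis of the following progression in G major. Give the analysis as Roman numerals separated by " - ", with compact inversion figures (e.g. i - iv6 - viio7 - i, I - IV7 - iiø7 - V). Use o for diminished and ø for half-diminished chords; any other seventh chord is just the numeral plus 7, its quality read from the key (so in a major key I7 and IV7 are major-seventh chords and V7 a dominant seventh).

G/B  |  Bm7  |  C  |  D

G/B has root G, degree 1 in G major, so I6.
Bm7: root B is the mediant; minor seventh chord there is iii7.
C has root C, degree 4 in G major, so IV.
D: major triad on D = scale degree 5 → V.

I6 - iii7 - IV - V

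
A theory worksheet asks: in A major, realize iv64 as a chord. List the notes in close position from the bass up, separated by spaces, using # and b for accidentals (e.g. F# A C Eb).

A D F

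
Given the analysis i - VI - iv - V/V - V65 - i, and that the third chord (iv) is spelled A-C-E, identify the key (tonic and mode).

E minor

iv is given as A-C-E — a minor triad with root A.
If A is scale degree 4 and the mode makes that degree carry a minor triad, the tonic is E and the mode is minor.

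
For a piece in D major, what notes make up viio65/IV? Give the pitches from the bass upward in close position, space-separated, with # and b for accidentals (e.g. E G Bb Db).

A C Eb F#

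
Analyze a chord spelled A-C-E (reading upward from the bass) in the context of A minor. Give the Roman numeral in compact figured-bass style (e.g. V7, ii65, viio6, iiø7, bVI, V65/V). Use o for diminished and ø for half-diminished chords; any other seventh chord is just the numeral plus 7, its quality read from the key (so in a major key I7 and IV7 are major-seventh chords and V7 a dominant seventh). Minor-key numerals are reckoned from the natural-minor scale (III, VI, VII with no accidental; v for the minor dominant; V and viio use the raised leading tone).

i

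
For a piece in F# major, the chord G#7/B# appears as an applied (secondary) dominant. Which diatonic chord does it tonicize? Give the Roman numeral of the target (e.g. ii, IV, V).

V

The chord is a dominant seventh chord on G#.
A dominant resolves down a perfect fifth: G# → C#. In F# major, C# is scale degree 5, i.e. V.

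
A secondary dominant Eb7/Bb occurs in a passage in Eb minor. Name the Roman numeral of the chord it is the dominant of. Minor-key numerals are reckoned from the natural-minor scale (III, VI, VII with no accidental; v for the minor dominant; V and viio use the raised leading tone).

iv

The chord is a dominant seventh chord on Eb.
A dominant resolves down a perfect fifth: Eb → Ab. In Eb minor, Ab is scale degree 4, i.e. iv.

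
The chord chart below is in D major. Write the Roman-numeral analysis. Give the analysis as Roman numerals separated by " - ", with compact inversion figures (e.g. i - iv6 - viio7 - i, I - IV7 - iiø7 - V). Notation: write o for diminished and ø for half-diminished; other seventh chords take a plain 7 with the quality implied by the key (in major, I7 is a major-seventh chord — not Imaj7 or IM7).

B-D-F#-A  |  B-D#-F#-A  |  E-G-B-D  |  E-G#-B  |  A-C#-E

vi7 - V7/ii - ii7 - V/V - V

B-D-F#-A: minor seventh chord on B = scale degree 6 → vi7.
B-D#-F#-A: chromatic; B is V of ii, so V7/ii.
E-G-B-D: root E is the supertonic; minor seventh chord there is ii7.
E-G#-B: chromatic; E is V of V, so V/V.
A-C#-E: root A is the dominant; major triad there is V.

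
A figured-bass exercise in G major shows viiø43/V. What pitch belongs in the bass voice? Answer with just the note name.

G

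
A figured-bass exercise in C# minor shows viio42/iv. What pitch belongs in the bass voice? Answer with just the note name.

D

The applied chord viio42/iv is rooted on E#: E#-G#-B-D.
The figure 42 means third inversion — the seventh is in the bass.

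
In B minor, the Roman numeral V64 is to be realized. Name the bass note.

C#

V in B minor has root F#; the chord is F#-A#-C#.
The figure 64 means second inversion — the fifth is in the bass.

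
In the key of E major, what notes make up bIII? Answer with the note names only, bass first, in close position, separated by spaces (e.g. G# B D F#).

Scale degree 3 in E major is G#; lowering it a half step gives G. bIII is a major triad on the lowered third degree, borrowed from the parallel minor.
So the chord is G-B-D.

G B D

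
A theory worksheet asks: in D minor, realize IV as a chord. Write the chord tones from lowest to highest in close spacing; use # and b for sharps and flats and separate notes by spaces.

Scale degree 4 in D minor is G; here the chord built on it is altered to a major triad. IV is the major subdominant, borrowed from the parallel major.
So the chord is G-B-D, a major triad.

G B D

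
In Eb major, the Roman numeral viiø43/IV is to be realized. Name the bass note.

Db

The applied chord viiø43/IV is rooted on G: G-Bb-Db-F.
The figure 43 means second inversion — the fifth is in the bass.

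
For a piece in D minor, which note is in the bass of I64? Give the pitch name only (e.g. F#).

A

I in D minor has root D; the chord is D-F#-A.
The figure 64 means second inversion — the fifth is in the bass.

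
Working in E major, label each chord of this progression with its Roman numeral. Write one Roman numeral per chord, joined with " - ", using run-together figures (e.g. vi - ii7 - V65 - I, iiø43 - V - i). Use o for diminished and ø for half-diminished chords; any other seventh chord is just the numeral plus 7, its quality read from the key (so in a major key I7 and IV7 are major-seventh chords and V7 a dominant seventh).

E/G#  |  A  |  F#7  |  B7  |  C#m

E/G#: major triad on E = scale degree 1 → I6.
A: major triad on A = scale degree 4 → IV.
F#7: a dominant seventh chord on F#, the applied dominant of V → V7/V.
B7: root B is the dominant; dominant seventh chord there is V7.
C#m: minor triad on C# = scale degree 6 → vi.

I6 - IV - V7/V - V7 - vi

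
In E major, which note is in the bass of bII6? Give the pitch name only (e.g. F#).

bII in E major has root F; the chord is F-A-C.
The figure 6 means first inversion — the third is in the bass.

A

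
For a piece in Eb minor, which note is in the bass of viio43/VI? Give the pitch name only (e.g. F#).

Fb

The applied chord viio43/VI is rooted on Bb: Bb-Db-Fb-Abb.
The figure 43 means second inversion — the fifth is in the bass.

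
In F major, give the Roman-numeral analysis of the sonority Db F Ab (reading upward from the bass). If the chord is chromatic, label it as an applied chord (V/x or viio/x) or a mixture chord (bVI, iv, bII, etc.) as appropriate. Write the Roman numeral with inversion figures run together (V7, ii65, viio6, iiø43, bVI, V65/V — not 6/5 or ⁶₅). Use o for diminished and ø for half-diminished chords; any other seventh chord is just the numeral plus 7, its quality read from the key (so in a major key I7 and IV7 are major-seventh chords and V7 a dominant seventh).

bVI

Stacked in thirds the chord is Db-F-Ab: a major triad on Db.
Db is the lowered sixth degree of F major (diatonic 6 would be D). This is a major triad on the lowered sixth degree, borrowed from the parallel minor.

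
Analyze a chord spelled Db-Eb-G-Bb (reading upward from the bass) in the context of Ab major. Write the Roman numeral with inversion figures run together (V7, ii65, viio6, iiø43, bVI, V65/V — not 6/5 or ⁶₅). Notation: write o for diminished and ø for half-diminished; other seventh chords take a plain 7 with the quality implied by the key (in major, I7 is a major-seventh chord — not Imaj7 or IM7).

The pitches Eb-G-Bb-Db form a dominant seventh chord rooted on Eb.
Eb is scale degree 5 in Ab major, and a dominant seventh chord on that degree is written V7.
With Db in the bass the chord is in third inversion, so the figured bass is 42.

V42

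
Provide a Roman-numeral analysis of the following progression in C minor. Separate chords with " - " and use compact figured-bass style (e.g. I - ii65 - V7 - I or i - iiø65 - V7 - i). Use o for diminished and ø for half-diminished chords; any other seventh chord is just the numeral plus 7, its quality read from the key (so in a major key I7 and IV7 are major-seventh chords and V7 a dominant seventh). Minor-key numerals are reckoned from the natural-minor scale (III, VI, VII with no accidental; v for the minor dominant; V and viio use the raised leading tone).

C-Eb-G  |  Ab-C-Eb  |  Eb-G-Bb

i - VI - III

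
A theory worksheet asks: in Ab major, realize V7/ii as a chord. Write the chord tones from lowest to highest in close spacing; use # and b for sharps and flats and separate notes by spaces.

F A C Eb

The slash means an applied dominant: we want the dominant of ii. In Ab major, ii is Bb minor, and its dominant is built on F.
Building a dominant seventh chord on F gives F-A-C-Eb.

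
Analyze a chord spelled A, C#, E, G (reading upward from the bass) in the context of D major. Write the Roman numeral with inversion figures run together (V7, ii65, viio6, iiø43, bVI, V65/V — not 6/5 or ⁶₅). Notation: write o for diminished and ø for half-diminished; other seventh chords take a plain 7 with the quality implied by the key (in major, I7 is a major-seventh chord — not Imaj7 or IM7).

V7

The pitches A-C#-E-G form a dominant seventh chord rooted on A.
In D major, A is the dominant; the diatonic dominant seventh chord there is V7.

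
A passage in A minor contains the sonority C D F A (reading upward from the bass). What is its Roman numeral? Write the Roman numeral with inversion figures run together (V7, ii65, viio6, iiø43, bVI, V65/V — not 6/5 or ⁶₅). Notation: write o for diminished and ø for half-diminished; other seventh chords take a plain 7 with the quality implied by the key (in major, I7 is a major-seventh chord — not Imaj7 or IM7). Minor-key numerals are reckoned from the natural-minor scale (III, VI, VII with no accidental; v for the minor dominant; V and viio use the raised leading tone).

iv42

Stacked in thirds the chord is D-F-A-C: a minor seventh chord on D.
D is scale degree 4 in A minor, and a minor seventh chord on that degree is written iv7.
With C in the bass the chord is in third inversion, so the figured bass is 42.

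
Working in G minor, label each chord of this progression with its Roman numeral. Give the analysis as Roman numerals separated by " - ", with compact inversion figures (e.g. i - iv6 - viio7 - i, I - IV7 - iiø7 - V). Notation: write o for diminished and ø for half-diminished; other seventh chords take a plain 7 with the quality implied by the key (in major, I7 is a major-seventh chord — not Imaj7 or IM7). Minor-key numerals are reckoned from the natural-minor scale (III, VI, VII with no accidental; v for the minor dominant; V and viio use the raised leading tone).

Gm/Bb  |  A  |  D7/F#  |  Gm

Gm/Bb has root G, degree 1 in G minor, so i6.
A: chromatic; A is V of V, so V/V.
D7/F#: root D is the dominant; dominant seventh chord there is V65.
Gm: root G is the tonic; minor triad there is i.

i6 - V/V - V65 - i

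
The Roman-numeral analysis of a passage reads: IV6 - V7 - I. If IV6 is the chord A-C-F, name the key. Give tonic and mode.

C major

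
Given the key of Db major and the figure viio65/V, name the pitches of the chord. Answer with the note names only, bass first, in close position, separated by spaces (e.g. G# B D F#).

Bb Db Fb G

viio65/V is a secondary leading-tone chord. The target V is Ab in Db major; the applied chord is rooted a semitone below, on G.
Building a fully diminished seventh chord on G gives G-Bb-Db-Fb.
With the 65 figure the chord is in first inversion; from the bass Bb upward in close position it reads Bb-Db-Fb-G.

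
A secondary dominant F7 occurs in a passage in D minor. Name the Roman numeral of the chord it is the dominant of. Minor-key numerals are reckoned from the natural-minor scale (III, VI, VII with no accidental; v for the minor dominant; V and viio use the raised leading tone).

VI

The chord is a dominant seventh chord on F.
A dominant resolves down a perfect fifth: F → Bb. In D minor, Bb is scale degree 6, i.e. VI.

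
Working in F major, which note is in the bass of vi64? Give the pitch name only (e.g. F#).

A

vi in F major has root D; the chord is D-F-A.
The figure 64 means second inversion — the fifth is in the bass.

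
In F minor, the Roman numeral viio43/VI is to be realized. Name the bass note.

Gb

The applied chord viio43/VI is rooted on C: C-Eb-Gb-Bbb.
The figure 43 means second inversion — the fifth is in the bass.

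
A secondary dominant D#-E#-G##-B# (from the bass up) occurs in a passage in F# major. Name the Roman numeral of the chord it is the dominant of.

The chord is a dominant seventh chord on E#.
A dominant resolves down a perfect fifth: E# → A#. In F# major, A# is scale degree 3, i.e. iii.

iii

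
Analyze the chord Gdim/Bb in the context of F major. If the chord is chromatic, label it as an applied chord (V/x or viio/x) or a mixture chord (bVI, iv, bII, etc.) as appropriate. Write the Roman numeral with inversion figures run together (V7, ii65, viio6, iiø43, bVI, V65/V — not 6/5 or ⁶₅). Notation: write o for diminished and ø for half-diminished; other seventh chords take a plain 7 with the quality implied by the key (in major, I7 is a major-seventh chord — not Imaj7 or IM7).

iio6

Stacked in thirds the chord is G-Bb-Db: a diminished triad on G.
G is the second degree of F major. This is the diminished supertonic triad, borrowed from the parallel minor.
With Bb in the bass the chord is in first inversion, so the figured bass is 6.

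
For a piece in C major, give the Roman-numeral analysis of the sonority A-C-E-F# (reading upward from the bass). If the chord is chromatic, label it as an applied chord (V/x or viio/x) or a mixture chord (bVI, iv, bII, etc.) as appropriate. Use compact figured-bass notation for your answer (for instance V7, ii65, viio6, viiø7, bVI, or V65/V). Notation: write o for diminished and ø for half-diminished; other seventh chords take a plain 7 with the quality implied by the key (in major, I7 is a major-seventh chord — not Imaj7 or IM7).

viiø65/V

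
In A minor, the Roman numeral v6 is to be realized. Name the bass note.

G

v in A minor has root E; the chord is E-G-B.
The figure 6 means first inversion — the third is in the bass.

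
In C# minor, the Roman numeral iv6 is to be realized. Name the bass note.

iv in C# minor has root F#; the chord is F#-A-C#.
The figure 6 means first inversion — the third is in the bass.

A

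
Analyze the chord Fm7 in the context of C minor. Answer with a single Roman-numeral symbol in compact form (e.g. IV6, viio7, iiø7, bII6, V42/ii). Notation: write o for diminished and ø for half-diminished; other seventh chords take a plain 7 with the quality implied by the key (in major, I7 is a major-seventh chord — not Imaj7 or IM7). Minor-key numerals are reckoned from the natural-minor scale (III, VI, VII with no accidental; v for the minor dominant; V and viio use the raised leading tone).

The pitches F-Ab-C-Eb form a minor seventh chord rooted on F.
F is scale degree 4 in C minor, and a minor seventh chord on that degree is written iv7.

iv7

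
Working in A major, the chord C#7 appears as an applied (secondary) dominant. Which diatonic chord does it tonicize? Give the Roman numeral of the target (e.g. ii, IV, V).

vi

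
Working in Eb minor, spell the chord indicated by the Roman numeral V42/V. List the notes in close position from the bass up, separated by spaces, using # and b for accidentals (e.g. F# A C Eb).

Eb F A C

The slash means an applied dominant: we want the dominant of V. In Eb minor, V is Bb major, and its dominant is built on F.
Building a dominant seventh chord on F gives F-A-C-Eb.
The figured bass 42 indicates third inversion, placing the seventh (Eb) in the bass: Eb-F-A-C.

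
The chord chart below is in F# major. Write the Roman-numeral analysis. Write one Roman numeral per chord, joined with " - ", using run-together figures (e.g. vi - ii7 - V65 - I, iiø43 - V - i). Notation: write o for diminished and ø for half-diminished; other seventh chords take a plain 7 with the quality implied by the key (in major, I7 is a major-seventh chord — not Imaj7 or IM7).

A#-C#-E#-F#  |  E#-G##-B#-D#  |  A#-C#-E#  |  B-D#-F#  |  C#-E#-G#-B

I65 - V7/iii - iii - IV - V7

A#-C#-E#-F#: root F# is the tonic; major seventh chord there is I65.
E#-G##-B#-D#: chromatic; E# is V of iii, so V7/iii.
A#-C#-E#: root A# is the mediant; minor triad there is iii.
B-D#-F# has root B, degree 4 in F# major, so IV.
C#-E#-G#-B: root C# is the dominant; dominant seventh chord there is V7.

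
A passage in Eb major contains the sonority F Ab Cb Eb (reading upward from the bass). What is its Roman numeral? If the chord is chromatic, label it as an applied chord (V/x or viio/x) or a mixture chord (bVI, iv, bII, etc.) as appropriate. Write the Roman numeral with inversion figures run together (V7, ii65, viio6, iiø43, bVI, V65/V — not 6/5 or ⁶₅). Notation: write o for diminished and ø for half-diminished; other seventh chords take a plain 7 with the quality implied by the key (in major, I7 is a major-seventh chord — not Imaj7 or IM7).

Stacked in thirds the chord is F-Ab-Cb-Eb: a half-diminished seventh chord on F.
F is the second degree of Eb major. This is the half-diminished supertonic seventh, borrowed from the parallel minor.

iiø7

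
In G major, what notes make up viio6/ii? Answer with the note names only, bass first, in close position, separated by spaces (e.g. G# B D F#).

The slash marks an applied leading-tone chord: viio of ii. In G major, ii is A, so the leading tone to it is G#, a half step below.
Building a diminished triad on G# gives G#-B-D.
With the 6 figure the chord is in first inversion; from the bass B upward in close position it reads B-D-G#.

B D G#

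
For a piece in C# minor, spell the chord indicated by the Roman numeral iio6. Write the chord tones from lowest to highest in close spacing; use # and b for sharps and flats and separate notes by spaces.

F# A D#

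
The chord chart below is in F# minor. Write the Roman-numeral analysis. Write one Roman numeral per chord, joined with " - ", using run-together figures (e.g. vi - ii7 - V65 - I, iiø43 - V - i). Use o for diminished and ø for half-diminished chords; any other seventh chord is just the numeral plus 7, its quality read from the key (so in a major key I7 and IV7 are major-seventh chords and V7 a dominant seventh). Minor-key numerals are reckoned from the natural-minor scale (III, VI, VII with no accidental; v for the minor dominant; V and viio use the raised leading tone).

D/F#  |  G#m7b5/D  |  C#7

VI6 - iiø43 - V7

D/F# has root D, degree 6 in F# minor, so VI6.
G#m7b5/D has root G#, degree 2 in F# minor, so iiø43.
C#7: root C# is the dominant; dominant seventh chord there is V7.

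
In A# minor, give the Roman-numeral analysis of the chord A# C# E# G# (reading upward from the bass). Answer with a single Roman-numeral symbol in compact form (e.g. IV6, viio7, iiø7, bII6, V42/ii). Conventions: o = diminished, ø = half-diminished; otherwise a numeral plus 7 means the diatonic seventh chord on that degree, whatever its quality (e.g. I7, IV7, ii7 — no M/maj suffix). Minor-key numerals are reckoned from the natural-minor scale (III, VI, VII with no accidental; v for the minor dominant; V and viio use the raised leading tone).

i7

Stacked in thirds the chord is A#-C#-E#-G#: a minor seventh chord on A#.
A# is scale degree 1 in A# minor, and a minor seventh chord on that degree is written i7.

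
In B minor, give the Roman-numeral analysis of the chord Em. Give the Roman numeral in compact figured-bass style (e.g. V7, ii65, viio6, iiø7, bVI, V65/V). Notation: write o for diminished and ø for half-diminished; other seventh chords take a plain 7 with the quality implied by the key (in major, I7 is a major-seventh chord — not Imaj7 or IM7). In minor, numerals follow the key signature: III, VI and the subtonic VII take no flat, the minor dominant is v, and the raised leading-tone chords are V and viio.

iv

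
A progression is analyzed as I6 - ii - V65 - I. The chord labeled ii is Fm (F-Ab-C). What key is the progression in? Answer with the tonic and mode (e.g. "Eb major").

The chord Fm is a minor triad rooted on F; its label is ii.
ii on F implies F is the supertonic; that puts the tonic at Eb, and the lowercase numeral fits major mode.

Eb major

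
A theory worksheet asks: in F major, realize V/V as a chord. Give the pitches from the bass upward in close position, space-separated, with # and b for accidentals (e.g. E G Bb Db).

The slash means an applied dominant: we want the dominant of V. In F major, V is C major, and its dominant is built on G.
Building a major triad on G gives G-B-D.

G B D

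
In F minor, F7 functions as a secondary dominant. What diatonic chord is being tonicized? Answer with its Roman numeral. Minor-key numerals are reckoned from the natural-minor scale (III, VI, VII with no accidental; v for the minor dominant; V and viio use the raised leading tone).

The chord is a dominant seventh chord on F.
A dominant resolves down a perfect fifth: F → Bb. In F minor, Bb is scale degree 4, i.e. iv.

iv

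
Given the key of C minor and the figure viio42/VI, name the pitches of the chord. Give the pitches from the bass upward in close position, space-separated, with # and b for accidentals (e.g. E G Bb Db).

The slash marks an applied leading-tone chord: viio of VI. In C minor, VI is Ab, so the leading tone to it is G, a half step below.
Building a fully diminished seventh chord on G gives G-Bb-Db-Fb.
The figured bass 42 indicates third inversion, placing the seventh (Fb) in the bass: Fb-G-Bb-Db.

Fb G Bb Db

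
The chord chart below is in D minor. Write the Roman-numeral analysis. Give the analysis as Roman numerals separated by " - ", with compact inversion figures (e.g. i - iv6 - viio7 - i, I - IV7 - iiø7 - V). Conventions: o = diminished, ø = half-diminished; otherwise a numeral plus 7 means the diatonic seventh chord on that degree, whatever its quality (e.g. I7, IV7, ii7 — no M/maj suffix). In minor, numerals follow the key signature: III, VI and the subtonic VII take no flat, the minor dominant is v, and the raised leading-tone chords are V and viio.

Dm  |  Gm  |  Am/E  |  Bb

i - iv - v64 - VI

Dm: minor triad on D = scale degree 1 → i.
Gm: root G is the subdominant; minor triad there is iv.
Am/E: root A is the dominant; minor triad there is v64.
Bb: major triad on Bb = scale degree 6 → VI.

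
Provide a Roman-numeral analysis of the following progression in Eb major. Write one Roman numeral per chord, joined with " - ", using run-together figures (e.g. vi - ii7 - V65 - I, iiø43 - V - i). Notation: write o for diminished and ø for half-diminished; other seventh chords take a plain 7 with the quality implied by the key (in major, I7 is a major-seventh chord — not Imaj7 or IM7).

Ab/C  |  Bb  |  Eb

IV6 - V - I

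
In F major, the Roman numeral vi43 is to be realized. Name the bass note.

vi in F major has root D; the chord is D-F-A-C.
The figure 43 means second inversion — the fifth is in the bass.

A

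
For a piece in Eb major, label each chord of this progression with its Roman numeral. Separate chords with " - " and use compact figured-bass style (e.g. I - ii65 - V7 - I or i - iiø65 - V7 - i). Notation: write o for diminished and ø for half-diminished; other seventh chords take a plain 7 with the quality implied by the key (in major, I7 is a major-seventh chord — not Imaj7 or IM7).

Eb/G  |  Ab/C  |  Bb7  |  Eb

I6 - IV6 - V7 - I

Eb/G has root Eb, degree 1 in Eb major, so I6.
Ab/C: root Ab is the subdominant; major triad there is IV6.
Bb7: dominant seventh chord on Bb = scale degree 5 → V7.
Eb: root Eb is the tonic; major triad there is I.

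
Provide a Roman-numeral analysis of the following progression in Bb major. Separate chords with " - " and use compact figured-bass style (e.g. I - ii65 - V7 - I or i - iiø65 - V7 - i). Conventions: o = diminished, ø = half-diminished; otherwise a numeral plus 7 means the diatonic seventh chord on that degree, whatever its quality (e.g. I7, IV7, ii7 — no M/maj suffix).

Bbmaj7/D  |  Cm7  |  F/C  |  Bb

I65 - ii7 - V64 - I

Bbmaj7/D has root Bb, degree 1 in Bb major, so I65.
Cm7: root C is the supertonic; minor seventh chord there is ii7.
F/C: root F is the dominant; major triad there is V64.
Bb: major triad on Bb = scale degree 1 → I.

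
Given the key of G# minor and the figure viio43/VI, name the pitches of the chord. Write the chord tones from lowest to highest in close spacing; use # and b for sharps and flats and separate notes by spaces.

A C D# F#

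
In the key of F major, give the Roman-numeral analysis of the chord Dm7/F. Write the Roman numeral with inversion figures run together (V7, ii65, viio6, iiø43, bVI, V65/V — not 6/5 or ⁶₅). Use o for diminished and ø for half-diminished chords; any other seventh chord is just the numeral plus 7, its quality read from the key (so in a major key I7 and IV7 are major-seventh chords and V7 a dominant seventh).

Stacked in thirds the chord is D-F-A-C: a minor seventh chord on D.
In F major, D is the submediant; the diatonic minor seventh chord there is vi7.
With F in the bass the chord is in first inversion, so the figured bass is 65.

vi65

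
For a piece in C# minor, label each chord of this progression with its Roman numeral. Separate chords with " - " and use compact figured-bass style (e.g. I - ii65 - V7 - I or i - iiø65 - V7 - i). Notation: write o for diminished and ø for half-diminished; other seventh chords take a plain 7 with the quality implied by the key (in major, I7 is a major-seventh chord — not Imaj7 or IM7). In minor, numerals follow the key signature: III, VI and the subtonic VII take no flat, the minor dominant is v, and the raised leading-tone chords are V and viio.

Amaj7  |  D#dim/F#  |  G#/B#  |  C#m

VI7 - iio6 - V6 - i

Amaj7: major seventh chord on A = scale degree 6 → VI7.
D#dim/F#: root D# is the supertonic; diminished triad there is iio6.
G#/B#: root G# is the dominant; major triad there is V6.
C#m has root C#, degree 1 in C# minor, so i.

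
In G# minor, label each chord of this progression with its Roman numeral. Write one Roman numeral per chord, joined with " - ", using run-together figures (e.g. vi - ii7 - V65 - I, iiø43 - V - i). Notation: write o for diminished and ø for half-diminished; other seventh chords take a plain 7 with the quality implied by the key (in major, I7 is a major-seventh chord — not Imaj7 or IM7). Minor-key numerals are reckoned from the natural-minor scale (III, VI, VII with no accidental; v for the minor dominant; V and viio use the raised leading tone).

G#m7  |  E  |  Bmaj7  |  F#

G#m7: minor seventh chord on G# = scale degree 1 → i7.
E: major triad on E = scale degree 6 → VI.
Bmaj7: major seventh chord on B = scale degree 3 → III7.
F#: root F# is the subtonic; major triad there is VII.

i7 - VI - III7 - VII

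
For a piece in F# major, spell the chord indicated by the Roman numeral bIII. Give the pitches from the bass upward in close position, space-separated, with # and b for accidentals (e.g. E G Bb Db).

bIII is a major triad on the lowered third degree, borrowed from the parallel minor. In F# major that root is A.
So the chord is A-C#-E, a major triad.

A C# E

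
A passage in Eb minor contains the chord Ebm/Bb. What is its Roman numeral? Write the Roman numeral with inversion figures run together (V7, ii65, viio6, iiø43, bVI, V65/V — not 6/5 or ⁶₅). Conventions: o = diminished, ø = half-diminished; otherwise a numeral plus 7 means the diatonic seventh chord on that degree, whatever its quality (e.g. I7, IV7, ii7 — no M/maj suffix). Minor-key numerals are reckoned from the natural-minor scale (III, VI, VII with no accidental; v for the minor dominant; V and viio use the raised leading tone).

i64

The pitches Eb-Gb-Bb form a minor triad rooted on Eb.
Eb is scale degree 1 in Eb minor, and a minor triad on that degree is written i.
With Bb in the bass the chord is in second inversion, so the figured bass is 64.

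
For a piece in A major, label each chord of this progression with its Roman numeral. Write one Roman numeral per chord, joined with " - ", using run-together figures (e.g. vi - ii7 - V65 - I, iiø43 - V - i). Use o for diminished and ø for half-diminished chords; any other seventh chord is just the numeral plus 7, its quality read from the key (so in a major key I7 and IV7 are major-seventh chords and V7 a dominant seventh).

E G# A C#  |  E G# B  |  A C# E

I43 - V - I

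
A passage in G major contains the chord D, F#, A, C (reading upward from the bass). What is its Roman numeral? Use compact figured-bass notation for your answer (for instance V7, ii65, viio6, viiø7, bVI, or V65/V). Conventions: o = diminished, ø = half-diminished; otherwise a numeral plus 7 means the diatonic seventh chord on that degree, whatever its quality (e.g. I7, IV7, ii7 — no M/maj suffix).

Stacked in thirds the chord is D-F#-A-C: a dominant seventh chord on D.
In G major, D is the dominant; the diatonic dominant seventh chord there is V7.

V7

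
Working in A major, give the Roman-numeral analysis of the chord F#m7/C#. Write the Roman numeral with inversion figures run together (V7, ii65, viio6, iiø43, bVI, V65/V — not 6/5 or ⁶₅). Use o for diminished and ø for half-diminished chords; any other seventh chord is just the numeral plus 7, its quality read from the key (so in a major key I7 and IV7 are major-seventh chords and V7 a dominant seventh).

Stacked in thirds the chord is F#-A-C#-E: a minor seventh chord on F#.
In A major, F# is the submediant; the diatonic minor seventh chord there is vi7.
With C# in the bass the chord is in second inversion, so the figured bass is 43.

vi43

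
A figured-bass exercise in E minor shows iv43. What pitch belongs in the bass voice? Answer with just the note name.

iv in E minor has root A; the chord is A-C-E-G.
The figure 43 means second inversion — the fifth is in the bass.

E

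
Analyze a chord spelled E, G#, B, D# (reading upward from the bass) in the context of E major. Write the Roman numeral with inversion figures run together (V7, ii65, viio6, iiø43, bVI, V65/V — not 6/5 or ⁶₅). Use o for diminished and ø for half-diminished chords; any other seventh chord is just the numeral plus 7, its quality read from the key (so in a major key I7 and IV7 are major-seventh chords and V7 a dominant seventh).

Stacked in thirds the chord is E-G#-B-D#: a major seventh chord on E.
In E major, E is the tonic; the diatonic major seventh chord there is I7.

I7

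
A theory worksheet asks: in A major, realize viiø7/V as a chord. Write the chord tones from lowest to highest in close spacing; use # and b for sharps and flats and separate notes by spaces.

D# F# A C#

viiø7/V is a secondary leading-tone chord. The target V is E in A major; the applied chord is rooted a semitone below, on D#.
Building a half-diminished seventh chord on D# gives D#-F#-A-C#.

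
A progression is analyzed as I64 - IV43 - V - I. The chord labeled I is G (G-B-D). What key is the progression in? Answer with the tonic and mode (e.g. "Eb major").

The anchor chord is a major triad on G, labeled I.
If G is scale degree 1 and the mode makes that degree carry a major triad, the tonic is G and the mode is major.

G major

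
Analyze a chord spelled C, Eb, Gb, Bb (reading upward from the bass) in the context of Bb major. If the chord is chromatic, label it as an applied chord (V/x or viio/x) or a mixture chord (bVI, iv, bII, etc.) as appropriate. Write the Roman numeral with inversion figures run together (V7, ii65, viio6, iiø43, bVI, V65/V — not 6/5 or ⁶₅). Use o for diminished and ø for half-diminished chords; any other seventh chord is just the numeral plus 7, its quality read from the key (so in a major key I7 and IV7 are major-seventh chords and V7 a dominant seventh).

iiø7

The pitches C-Eb-Gb-Bb form a half-diminished seventh chord rooted on C.
C is the second degree of Bb major. This is the half-diminished supertonic seventh, borrowed from the parallel minor.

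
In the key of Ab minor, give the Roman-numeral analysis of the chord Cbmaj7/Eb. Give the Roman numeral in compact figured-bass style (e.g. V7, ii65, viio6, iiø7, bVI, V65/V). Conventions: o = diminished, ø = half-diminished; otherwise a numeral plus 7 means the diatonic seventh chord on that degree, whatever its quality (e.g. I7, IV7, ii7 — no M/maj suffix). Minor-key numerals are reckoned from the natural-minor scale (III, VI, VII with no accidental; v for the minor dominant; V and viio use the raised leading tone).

III65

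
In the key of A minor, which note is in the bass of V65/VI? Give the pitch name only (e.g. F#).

E

The applied chord V65/VI is rooted on C: C-E-G-Bb.
The figure 65 means first inversion — the third is in the bass.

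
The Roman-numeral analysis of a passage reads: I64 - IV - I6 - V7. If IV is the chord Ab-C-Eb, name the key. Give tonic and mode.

Eb major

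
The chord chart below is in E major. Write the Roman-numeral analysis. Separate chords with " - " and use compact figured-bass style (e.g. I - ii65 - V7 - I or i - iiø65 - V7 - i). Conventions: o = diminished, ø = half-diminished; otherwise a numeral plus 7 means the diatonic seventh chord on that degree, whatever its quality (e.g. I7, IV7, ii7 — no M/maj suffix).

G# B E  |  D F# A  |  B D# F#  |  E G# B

I6 - bVII - V - I

G#-B-E: root E is the tonic; major triad there is I6.
D-F#-A: major triad on D — chromatic; bVII (borrowed from the parallel minor).
B-D#-F#: major triad on B = scale degree 5 → V.
E-G#-B: root E is the tonic; major triad there is I.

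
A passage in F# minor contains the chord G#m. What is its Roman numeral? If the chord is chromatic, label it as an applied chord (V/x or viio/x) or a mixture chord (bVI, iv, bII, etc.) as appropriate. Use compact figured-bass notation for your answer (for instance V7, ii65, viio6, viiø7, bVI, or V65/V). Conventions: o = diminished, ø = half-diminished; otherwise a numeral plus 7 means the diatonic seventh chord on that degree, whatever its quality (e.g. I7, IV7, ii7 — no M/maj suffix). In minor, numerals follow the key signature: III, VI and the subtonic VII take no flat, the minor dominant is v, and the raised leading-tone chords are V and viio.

ii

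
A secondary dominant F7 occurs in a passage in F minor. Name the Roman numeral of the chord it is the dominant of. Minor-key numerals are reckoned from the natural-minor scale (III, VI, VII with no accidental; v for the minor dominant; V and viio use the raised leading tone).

iv

The chord is a dominant seventh chord on F.
A dominant resolves down a perfect fifth: F → Bb. In F minor, Bb is scale degree 4, i.e. iv.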